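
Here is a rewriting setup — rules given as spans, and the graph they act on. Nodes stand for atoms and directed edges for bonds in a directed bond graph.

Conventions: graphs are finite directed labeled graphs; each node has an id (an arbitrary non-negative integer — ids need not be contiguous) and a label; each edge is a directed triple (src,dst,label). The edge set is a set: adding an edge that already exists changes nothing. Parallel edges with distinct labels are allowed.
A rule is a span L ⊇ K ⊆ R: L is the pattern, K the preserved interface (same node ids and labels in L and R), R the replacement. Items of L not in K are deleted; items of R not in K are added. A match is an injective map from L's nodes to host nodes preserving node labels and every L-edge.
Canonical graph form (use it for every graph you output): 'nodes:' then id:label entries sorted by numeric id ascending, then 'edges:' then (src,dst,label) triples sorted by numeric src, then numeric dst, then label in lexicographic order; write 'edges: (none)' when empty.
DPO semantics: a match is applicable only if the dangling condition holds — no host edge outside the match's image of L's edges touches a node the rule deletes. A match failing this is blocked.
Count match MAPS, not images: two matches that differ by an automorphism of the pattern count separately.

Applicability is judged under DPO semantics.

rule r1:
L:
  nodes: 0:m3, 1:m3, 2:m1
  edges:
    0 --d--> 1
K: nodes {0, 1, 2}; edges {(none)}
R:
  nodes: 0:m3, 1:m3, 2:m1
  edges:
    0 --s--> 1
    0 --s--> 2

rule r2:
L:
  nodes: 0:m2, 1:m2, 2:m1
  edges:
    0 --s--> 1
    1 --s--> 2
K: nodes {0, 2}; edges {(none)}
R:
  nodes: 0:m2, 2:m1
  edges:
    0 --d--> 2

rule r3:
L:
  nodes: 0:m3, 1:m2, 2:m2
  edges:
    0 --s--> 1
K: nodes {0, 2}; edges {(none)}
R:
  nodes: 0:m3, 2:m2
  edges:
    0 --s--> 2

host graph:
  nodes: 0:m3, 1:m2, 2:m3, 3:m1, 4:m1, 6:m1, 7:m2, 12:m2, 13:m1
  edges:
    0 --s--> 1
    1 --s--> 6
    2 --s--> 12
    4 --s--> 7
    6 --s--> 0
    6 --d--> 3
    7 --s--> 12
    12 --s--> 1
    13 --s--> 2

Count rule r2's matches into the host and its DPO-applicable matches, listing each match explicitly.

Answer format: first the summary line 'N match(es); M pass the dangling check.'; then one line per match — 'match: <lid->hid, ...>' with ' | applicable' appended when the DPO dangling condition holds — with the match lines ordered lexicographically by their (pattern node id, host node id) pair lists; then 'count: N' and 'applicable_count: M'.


1 match(es); 0 pass the dangling check.
match: 0->12, 1->1, 2->6
count: 1
applicable_count: 0


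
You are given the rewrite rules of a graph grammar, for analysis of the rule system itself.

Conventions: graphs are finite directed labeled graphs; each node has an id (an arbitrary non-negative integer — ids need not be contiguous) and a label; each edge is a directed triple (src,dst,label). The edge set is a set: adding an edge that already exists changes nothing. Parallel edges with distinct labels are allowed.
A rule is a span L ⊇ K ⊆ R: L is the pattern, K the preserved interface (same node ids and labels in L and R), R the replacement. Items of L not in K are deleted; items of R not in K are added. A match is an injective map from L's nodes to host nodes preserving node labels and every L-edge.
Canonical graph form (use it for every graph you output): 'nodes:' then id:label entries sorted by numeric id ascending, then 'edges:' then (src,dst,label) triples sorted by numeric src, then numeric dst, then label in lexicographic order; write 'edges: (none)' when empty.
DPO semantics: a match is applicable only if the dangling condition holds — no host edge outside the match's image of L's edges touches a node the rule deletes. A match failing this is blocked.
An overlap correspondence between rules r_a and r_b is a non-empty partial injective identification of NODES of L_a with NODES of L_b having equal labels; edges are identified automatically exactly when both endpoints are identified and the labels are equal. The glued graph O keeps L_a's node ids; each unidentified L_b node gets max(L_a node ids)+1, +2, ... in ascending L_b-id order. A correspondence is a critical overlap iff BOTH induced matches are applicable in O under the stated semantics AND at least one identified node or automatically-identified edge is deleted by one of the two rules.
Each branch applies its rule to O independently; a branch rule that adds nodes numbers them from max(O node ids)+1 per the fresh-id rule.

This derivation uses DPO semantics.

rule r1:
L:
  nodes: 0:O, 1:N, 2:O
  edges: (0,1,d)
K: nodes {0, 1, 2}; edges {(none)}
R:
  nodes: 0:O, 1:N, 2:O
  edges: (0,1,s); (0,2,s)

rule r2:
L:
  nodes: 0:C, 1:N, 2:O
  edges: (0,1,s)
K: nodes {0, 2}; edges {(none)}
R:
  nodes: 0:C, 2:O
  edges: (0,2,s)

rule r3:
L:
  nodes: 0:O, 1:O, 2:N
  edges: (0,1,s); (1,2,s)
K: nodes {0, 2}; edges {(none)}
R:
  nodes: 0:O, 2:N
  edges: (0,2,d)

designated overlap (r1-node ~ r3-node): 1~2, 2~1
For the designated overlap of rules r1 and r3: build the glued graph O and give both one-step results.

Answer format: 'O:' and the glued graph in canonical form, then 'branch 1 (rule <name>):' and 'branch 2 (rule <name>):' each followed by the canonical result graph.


O:
nodes: 0:O, 1:N, 2:O, 3:O
edges: (0,1,d); (2,1,s); (3,2,s)
branch 1 (rule r1):
nodes: 0:O, 1:N, 2:O, 3:O
edges: (0,1,s); (0,2,s); (2,1,s); (3,2,s)
branch 2 (rule r3):
nodes: 0:O, 1:N, 3:O
edges: (0,1,d); (3,1,d)


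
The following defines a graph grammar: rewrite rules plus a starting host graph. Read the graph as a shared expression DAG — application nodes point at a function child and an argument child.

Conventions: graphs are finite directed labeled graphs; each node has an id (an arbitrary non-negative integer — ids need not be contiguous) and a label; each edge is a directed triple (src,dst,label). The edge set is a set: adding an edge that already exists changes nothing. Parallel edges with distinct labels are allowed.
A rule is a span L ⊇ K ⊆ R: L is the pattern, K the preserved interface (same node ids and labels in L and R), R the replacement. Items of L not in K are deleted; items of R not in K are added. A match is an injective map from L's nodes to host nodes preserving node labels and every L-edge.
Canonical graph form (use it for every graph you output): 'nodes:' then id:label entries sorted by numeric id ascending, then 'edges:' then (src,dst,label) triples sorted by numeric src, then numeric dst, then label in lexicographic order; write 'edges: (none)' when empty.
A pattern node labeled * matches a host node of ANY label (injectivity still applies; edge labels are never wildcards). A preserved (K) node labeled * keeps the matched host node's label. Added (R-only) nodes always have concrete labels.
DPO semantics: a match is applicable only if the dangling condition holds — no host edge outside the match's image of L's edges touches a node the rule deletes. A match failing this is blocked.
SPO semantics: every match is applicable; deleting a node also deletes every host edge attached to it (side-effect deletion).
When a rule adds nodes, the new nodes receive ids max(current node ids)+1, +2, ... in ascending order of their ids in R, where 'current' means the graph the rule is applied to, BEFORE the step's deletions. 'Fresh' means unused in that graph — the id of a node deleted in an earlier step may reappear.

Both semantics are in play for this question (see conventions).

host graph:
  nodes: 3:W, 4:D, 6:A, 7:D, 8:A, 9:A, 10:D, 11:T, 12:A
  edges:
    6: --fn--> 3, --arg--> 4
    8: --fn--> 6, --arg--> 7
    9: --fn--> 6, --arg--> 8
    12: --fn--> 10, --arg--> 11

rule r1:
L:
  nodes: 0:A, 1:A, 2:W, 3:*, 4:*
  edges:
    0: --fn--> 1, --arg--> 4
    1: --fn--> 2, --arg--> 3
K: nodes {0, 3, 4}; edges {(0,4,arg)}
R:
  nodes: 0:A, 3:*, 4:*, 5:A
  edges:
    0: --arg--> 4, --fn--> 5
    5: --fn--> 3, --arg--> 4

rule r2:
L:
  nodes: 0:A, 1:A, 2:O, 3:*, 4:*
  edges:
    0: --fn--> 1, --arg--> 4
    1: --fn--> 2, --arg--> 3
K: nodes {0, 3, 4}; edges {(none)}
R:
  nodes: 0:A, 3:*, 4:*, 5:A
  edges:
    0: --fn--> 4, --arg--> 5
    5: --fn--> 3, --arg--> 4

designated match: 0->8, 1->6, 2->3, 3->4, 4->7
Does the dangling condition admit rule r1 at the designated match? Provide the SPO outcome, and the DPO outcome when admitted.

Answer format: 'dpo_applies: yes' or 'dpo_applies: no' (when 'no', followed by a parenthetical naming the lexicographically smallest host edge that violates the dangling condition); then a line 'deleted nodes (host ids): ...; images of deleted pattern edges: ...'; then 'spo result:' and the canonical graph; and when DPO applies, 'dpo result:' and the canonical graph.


dpo_applies: no
(the rule deletes node 6, which keeps host edge (9,6,fn) outside the match image — the dangling condition fails, DPO blocks; SPO proceeds and side-deletes such edges)
deleted nodes (host ids): 3, 6; images of deleted pattern edges: (6,3,fn); (6,4,arg); (8,6,fn)
spo result:
nodes: 4:D, 7:D, 8:A, 9:A, 10:D, 11:T, 12:A, 13:A
edges: (8,7,arg); (8,13,fn); (9,8,arg); (12,10,fn); (12,11,arg); (13,4,fn); (13,7,arg)


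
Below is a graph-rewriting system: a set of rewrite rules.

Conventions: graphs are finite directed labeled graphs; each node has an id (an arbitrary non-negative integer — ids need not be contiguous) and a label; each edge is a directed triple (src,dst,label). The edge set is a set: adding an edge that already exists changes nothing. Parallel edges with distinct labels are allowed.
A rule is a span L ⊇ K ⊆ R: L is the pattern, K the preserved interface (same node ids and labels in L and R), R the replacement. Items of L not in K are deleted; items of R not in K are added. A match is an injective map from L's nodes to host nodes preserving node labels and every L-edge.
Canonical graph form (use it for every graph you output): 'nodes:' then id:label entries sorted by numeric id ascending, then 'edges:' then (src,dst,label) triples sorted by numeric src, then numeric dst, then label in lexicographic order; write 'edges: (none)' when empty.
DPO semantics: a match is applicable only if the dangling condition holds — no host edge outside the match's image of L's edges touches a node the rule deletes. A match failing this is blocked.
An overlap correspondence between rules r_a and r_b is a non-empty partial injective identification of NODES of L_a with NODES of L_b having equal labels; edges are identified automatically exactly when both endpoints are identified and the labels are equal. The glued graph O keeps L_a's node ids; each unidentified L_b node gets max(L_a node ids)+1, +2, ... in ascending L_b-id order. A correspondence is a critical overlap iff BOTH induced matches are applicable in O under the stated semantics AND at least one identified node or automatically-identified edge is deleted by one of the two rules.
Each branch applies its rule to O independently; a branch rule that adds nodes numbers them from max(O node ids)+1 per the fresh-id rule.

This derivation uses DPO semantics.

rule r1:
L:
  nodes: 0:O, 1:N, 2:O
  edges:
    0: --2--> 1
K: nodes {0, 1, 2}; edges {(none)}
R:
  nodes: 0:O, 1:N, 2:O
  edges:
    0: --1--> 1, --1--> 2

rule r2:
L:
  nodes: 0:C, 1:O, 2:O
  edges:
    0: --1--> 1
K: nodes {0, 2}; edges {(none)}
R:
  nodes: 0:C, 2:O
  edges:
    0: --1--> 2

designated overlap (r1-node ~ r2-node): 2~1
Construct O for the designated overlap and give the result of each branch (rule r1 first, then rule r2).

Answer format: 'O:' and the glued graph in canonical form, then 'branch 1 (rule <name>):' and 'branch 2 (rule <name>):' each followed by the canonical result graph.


O:
nodes: 0:O, 1:N, 2:O, 3:C, 4:O
edges: (0,1,2); (3,2,1)
branch 1 (rule r1):
nodes: 0:O, 1:N, 2:O, 3:C, 4:O
edges: (0,1,1); (0,2,1); (3,2,1)
branch 2 (rule r2):
nodes: 0:O, 1:N, 3:C, 4:O
edges: (0,1,2); (3,4,1)


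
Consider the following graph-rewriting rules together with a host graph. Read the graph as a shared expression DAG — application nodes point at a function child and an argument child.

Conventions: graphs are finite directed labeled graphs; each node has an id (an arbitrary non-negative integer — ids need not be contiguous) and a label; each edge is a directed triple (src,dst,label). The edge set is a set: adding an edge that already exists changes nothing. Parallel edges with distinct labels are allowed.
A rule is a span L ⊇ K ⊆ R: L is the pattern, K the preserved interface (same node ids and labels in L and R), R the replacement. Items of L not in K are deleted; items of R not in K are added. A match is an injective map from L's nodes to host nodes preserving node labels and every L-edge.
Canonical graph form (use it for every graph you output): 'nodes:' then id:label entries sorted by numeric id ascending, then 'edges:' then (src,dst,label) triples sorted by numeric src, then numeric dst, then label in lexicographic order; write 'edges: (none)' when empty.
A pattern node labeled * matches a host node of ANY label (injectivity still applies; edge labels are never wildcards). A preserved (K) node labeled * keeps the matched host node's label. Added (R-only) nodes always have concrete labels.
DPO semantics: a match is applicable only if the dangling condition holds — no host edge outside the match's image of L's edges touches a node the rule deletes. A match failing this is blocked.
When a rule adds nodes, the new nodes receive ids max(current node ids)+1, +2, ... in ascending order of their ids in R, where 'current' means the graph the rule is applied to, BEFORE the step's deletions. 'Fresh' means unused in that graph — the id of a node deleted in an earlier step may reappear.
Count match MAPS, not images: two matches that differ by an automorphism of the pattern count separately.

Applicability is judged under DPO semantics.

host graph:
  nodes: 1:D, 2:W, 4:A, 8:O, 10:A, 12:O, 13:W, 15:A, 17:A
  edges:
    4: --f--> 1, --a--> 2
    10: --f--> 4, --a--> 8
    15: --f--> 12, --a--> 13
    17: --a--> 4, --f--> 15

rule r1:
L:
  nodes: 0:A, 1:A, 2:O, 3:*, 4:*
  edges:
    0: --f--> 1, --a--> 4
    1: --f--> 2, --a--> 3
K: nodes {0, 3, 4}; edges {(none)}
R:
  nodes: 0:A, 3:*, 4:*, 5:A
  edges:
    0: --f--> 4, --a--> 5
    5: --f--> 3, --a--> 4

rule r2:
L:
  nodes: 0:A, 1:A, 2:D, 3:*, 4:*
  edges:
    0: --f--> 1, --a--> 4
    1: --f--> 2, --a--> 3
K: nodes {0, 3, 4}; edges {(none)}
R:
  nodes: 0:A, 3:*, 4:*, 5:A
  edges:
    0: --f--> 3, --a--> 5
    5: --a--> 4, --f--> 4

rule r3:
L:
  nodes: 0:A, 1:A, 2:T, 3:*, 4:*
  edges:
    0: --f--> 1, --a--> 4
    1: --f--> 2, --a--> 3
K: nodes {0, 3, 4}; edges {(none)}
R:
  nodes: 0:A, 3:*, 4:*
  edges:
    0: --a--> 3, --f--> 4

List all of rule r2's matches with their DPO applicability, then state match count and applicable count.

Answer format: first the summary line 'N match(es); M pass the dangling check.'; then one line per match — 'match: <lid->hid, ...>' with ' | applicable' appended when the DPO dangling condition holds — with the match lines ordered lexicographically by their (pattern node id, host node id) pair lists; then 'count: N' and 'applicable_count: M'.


1 match(es); 0 pass the dangling check.
match: 0->10, 1->4, 2->1, 3->2, 4->8
count: 1
applicable_count: 0


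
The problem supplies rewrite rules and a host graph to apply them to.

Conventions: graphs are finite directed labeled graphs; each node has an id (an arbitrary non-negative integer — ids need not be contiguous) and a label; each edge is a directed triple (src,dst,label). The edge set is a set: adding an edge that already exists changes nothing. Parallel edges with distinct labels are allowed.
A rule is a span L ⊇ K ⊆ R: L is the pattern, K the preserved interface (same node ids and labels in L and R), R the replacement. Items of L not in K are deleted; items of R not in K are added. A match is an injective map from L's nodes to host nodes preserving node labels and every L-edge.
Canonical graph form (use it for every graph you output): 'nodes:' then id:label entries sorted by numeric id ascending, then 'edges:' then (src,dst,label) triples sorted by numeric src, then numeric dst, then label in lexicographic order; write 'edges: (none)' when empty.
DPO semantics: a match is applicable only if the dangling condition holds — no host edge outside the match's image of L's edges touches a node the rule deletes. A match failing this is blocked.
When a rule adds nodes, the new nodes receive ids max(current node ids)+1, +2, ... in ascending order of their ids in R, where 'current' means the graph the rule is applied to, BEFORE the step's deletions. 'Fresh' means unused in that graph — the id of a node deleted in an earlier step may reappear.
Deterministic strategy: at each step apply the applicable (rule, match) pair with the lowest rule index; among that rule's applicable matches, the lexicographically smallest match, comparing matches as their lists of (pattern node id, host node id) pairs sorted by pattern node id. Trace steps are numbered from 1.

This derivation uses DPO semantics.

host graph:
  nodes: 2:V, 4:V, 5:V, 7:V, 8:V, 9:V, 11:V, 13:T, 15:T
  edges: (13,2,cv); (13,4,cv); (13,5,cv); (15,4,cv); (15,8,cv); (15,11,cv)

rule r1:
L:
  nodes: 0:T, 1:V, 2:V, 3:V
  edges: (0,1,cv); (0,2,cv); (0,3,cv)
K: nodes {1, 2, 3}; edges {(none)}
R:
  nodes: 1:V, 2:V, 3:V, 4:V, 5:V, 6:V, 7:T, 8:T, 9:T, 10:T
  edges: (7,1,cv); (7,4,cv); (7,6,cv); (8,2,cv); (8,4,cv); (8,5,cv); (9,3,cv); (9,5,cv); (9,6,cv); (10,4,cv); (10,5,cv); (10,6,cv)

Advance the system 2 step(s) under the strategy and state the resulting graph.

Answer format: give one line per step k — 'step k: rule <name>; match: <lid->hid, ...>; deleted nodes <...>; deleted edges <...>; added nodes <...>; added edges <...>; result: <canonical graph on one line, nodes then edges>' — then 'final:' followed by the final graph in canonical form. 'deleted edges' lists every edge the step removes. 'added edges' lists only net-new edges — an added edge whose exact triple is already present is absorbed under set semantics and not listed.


step 1: rule r1; match: 0->13, 1->2, 2->4, 3->5; deleted nodes 13; deleted edges (13,2,cv); (13,4,cv); (13,5,cv); added nodes 16, 17, 18, 19, 20, 21, 22; added edges (19,2,cv); (19,16,cv); (19,18,cv); (20,4,cv); (20,16,cv); (20,17,cv); (21,5,cv); (21,17,cv); (21,18,cv); (22,16,cv); (22,17,cv); (22,18,cv); result: nodes: 2:V, 4:V, 5:V, 7:V, 8:V, 9:V, 11:V, 15:T, 16:V, 17:V, 18:V, 19:T, 20:T, 21:T, 22:T edges: (15,4,cv); (15,8,cv); (15,11,cv); (19,2,cv); (19,16,cv); (19,18,cv); (20,4,cv); (20,16,cv); (20,17,cv); (21,5,cv); (21,17,cv); (21,18,cv); (22,16,cv); (22,17,cv); (22,18,cv)
step 2: rule r1; match: 0->15, 1->4, 2->8, 3->11; deleted nodes 15; deleted edges (15,4,cv); (15,8,cv); (15,11,cv); added nodes 23, 24, 25, 26, 27, 28, 29; added edges (26,4,cv); (26,23,cv); (26,25,cv); (27,8,cv); (27,23,cv); (27,24,cv); (28,11,cv); (28,24,cv); (28,25,cv); (29,23,cv); (29,24,cv); (29,25,cv); result: nodes: 2:V, 4:V, 5:V, 7:V, 8:V, 9:V, 11:V, 16:V, 17:V, 18:V, 19:T, 20:T, 21:T, 22:T, 23:V, 24:V, 25:V, 26:T, 27:T, 28:T, 29:T edges: (19,2,cv); (19,16,cv); (19,18,cv); (20,4,cv); (20,16,cv); (20,17,cv); (21,5,cv); (21,17,cv); (21,18,cv); (22,16,cv); (22,17,cv); (22,18,cv); (26,4,cv); (26,23,cv); (26,25,cv); (27,8,cv); (27,23,cv); (27,24,cv); (28,11,cv); (28,24,cv); (28,25,cv); (29,23,cv); (29,24,cv); (29,25,cv)
final:
nodes: 2:V, 4:V, 5:V, 7:V, 8:V, 9:V, 11:V, 16:V, 17:V, 18:V, 19:T, 20:T, 21:T, 22:T, 23:V, 24:V, 25:V, 26:T, 27:T, 28:T, 29:T
edges: (19,2,cv); (19,16,cv); (19,18,cv); (20,4,cv); (20,16,cv); (20,17,cv); (21,5,cv); (21,17,cv); (21,18,cv); (22,16,cv); (22,17,cv); (22,18,cv); (26,4,cv); (26,23,cv); (26,25,cv); (27,8,cv); (27,23,cv); (27,24,cv); (28,11,cv); (28,24,cv); (28,25,cv); (29,23,cv); (29,24,cv); (29,25,cv)


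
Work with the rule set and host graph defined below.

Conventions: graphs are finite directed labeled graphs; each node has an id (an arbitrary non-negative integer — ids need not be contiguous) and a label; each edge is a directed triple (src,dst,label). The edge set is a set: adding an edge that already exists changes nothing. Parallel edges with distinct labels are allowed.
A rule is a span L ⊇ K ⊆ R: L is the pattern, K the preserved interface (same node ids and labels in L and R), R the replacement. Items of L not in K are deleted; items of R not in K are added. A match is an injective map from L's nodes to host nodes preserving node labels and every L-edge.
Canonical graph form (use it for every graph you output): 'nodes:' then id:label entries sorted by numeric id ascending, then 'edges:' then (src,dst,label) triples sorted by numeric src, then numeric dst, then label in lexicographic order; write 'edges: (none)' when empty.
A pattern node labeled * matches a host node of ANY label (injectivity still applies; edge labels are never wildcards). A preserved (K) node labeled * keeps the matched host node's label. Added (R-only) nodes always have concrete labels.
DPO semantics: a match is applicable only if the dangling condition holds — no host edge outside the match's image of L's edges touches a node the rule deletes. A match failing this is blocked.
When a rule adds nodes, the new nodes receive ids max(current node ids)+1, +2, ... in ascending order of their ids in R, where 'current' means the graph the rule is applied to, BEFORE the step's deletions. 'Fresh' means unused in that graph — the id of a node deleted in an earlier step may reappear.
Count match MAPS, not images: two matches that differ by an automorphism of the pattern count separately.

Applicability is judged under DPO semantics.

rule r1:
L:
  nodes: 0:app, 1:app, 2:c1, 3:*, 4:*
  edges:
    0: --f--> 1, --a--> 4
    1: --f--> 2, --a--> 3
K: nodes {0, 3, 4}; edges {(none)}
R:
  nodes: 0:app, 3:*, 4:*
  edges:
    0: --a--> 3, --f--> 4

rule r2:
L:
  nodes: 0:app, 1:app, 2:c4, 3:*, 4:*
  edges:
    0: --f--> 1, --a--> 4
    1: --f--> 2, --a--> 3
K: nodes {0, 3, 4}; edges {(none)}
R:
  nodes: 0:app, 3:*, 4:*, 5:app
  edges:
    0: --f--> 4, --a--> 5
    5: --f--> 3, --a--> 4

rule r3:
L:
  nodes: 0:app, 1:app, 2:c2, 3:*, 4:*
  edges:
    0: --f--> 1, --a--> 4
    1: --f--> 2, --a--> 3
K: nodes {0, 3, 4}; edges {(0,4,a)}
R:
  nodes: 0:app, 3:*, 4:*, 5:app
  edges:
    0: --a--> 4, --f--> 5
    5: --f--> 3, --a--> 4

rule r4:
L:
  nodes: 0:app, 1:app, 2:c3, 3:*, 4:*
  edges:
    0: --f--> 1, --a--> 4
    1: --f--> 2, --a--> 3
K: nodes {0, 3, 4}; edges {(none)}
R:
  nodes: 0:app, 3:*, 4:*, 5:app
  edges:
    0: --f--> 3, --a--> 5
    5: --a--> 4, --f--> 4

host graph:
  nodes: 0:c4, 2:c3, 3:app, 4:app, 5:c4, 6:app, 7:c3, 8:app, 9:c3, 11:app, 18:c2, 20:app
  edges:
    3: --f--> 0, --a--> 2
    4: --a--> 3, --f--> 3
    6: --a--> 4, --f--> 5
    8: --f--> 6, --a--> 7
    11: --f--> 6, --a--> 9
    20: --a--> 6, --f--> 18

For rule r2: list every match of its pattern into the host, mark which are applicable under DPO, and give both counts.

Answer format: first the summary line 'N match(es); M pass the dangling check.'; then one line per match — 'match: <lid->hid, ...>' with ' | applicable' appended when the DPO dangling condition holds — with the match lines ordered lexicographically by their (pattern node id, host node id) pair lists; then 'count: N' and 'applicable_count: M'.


2 match(es); 0 pass the dangling check.
match: 0->8, 1->6, 2->5, 3->4, 4->7
match: 0->11, 1->6, 2->5, 3->4, 4->9
count: 2
applicable_count: 0


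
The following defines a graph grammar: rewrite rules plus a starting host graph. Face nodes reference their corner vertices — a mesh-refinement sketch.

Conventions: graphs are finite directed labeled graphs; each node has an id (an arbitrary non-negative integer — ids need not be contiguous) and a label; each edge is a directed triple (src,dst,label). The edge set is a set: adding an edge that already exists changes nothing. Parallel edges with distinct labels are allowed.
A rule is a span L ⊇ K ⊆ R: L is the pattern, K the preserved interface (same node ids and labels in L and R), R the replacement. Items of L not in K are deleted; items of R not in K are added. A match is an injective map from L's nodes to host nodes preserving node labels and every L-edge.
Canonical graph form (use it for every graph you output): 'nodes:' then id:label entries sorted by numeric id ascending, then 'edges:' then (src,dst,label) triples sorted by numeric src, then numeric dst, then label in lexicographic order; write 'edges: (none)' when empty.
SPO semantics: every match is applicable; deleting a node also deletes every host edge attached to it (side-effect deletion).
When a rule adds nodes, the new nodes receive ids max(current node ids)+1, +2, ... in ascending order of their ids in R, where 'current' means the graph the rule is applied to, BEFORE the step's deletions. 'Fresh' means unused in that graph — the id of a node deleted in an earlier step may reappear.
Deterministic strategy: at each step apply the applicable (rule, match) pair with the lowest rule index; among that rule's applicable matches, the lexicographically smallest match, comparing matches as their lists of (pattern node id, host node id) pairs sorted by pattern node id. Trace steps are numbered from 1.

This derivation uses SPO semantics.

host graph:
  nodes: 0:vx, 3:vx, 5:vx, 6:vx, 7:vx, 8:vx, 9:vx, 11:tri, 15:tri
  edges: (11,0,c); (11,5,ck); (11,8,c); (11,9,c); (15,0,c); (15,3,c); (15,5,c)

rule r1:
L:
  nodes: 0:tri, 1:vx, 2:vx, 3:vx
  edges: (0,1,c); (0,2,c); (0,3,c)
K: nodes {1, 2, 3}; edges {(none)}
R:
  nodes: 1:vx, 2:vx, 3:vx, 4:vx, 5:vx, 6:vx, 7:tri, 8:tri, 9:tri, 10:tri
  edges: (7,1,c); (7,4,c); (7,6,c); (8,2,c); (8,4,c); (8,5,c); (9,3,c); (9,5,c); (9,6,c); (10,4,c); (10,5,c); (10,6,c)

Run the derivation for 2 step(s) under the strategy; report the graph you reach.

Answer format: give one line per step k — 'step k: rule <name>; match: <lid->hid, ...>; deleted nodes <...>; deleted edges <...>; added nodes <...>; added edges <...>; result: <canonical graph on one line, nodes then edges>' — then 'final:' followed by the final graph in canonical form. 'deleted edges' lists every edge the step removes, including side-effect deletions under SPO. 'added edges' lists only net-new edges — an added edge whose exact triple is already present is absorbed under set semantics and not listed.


step 1: rule r1; match: 0->11, 1->0, 2->8, 3->9; deleted nodes 11; deleted edges (11,0,c); (11,5,ck); (11,8,c); (11,9,c); added nodes 16, 17, 18, 19, 20, 21, 22; added edges (19,0,c); (19,16,c); (19,18,c); (20,8,c); (20,16,c); (20,17,c); (21,9,c); (21,17,c); (21,18,c); (22,16,c); (22,17,c); (22,18,c); result: nodes: 0:vx, 3:vx, 5:vx, 6:vx, 7:vx, 8:vx, 9:vx, 15:tri, 16:vx, 17:vx, 18:vx, 19:tri, 20:tri, 21:tri, 22:tri edges: (15,0,c); (15,3,c); (15,5,c); (19,0,c); (19,16,c); (19,18,c); (20,8,c); (20,16,c); (20,17,c); (21,9,c); (21,17,c); (21,18,c); (22,16,c); (22,17,c); (22,18,c)
step 2: rule r1; match: 0->15, 1->0, 2->3, 3->5; deleted nodes 15; deleted edges (15,0,c); (15,3,c); (15,5,c); added nodes 23, 24, 25, 26, 27, 28, 29; added edges (26,0,c); (26,23,c); (26,25,c); (27,3,c); (27,23,c); (27,24,c); (28,5,c); (28,24,c); (28,25,c); (29,23,c); (29,24,c); (29,25,c); result: nodes: 0:vx, 3:vx, 5:vx, 6:vx, 7:vx, 8:vx, 9:vx, 16:vx, 17:vx, 18:vx, 19:tri, 20:tri, 21:tri, 22:tri, 23:vx, 24:vx, 25:vx, 26:tri, 27:tri, 28:tri, 29:tri edges: (19,0,c); (19,16,c); (19,18,c); (20,8,c); (20,16,c); (20,17,c); (21,9,c); (21,17,c); (21,18,c); (22,16,c); (22,17,c); (22,18,c); (26,0,c); (26,23,c); (26,25,c); (27,3,c); (27,23,c); (27,24,c); (28,5,c); (28,24,c); (28,25,c); (29,23,c); (29,24,c); (29,25,c)
final:
nodes: 0:vx, 3:vx, 5:vx, 6:vx, 7:vx, 8:vx, 9:vx, 16:vx, 17:vx, 18:vx, 19:tri, 20:tri, 21:tri, 22:tri, 23:vx, 24:vx, 25:vx, 26:tri, 27:tri, 28:tri, 29:tri
edges: (19,0,c); (19,16,c); (19,18,c); (20,8,c); (20,16,c); (20,17,c); (21,9,c); (21,17,c); (21,18,c); (22,16,c); (22,17,c); (22,18,c); (26,0,c); (26,23,c); (26,25,c); (27,3,c); (27,23,c); (27,24,c); (28,5,c); (28,24,c); (28,25,c); (29,23,c); (29,24,c); (29,25,c)


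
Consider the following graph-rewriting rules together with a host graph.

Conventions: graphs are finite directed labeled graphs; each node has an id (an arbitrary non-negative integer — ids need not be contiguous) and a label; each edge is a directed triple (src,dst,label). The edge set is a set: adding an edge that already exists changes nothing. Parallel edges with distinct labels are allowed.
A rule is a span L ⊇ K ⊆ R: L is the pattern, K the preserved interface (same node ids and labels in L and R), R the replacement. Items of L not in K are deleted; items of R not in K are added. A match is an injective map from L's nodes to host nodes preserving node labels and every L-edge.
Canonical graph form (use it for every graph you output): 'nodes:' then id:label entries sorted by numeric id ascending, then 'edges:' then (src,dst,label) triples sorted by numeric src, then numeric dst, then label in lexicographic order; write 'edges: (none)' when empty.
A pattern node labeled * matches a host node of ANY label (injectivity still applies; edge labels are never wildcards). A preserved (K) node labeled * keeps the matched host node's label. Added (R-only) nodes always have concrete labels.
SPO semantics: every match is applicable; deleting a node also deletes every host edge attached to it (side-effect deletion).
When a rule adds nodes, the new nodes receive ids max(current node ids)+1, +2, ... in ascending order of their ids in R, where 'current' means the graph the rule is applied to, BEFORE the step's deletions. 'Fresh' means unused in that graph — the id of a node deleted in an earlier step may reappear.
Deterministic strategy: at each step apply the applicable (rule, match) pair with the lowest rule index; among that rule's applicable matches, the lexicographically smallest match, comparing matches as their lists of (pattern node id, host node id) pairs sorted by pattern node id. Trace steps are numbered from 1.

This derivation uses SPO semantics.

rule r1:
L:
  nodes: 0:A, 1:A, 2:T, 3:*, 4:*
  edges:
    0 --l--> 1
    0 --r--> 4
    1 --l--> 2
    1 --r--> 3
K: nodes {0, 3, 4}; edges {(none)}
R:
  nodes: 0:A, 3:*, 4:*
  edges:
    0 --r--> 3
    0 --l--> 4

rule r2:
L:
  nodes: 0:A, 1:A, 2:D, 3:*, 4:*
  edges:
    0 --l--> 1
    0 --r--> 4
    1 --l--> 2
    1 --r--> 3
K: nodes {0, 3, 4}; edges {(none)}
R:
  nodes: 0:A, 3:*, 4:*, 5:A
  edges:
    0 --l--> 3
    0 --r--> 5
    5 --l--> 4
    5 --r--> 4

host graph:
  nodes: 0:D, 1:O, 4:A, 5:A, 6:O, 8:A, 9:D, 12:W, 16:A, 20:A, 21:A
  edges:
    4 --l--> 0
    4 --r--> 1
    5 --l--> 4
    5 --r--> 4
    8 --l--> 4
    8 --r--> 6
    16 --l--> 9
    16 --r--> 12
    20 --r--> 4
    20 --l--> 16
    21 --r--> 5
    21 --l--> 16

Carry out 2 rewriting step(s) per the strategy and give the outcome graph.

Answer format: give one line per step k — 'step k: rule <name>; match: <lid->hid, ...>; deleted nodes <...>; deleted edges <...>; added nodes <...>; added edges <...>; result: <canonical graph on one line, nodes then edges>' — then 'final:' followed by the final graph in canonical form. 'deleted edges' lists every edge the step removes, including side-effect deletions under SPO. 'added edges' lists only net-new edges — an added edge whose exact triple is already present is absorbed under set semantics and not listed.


step 1: rule r2; match: 0->8, 1->4, 2->0, 3->1, 4->6; deleted nodes 0, 4; deleted edges (4,0,l); (4,1,r); (5,4,l); (5,4,r); (8,4,l); (8,6,r); (20,4,r); added nodes 22; added edges (8,1,l); (8,22,r); (22,6,l); (22,6,r); result: nodes: 1:O, 5:A, 6:O, 8:A, 9:D, 12:W, 16:A, 20:A, 21:A, 22:A edges: (8,1,l); (8,22,r); (16,9,l); (16,12,r); (20,16,l); (21,5,r); (21,16,l); (22,6,l); (22,6,r)
step 2: rule r2; match: 0->21, 1->16, 2->9, 3->12, 4->5; deleted nodes 9, 16; deleted edges (16,9,l); (16,12,r); (20,16,l); (21,5,r); (21,16,l); added nodes 23; added edges (21,12,l); (21,23,r); (23,5,l); (23,5,r); result: nodes: 1:O, 5:A, 6:O, 8:A, 12:W, 20:A, 21:A, 22:A, 23:A edges: (8,1,l); (8,22,r); (21,12,l); (21,23,r); (22,6,l); (22,6,r); (23,5,l); (23,5,r)
final:
nodes: 1:O, 5:A, 6:O, 8:A, 12:W, 20:A, 21:A, 22:A, 23:A
edges: (8,1,l); (8,22,r); (21,12,l); (21,23,r); (22,6,l); (22,6,r); (23,5,l); (23,5,r)


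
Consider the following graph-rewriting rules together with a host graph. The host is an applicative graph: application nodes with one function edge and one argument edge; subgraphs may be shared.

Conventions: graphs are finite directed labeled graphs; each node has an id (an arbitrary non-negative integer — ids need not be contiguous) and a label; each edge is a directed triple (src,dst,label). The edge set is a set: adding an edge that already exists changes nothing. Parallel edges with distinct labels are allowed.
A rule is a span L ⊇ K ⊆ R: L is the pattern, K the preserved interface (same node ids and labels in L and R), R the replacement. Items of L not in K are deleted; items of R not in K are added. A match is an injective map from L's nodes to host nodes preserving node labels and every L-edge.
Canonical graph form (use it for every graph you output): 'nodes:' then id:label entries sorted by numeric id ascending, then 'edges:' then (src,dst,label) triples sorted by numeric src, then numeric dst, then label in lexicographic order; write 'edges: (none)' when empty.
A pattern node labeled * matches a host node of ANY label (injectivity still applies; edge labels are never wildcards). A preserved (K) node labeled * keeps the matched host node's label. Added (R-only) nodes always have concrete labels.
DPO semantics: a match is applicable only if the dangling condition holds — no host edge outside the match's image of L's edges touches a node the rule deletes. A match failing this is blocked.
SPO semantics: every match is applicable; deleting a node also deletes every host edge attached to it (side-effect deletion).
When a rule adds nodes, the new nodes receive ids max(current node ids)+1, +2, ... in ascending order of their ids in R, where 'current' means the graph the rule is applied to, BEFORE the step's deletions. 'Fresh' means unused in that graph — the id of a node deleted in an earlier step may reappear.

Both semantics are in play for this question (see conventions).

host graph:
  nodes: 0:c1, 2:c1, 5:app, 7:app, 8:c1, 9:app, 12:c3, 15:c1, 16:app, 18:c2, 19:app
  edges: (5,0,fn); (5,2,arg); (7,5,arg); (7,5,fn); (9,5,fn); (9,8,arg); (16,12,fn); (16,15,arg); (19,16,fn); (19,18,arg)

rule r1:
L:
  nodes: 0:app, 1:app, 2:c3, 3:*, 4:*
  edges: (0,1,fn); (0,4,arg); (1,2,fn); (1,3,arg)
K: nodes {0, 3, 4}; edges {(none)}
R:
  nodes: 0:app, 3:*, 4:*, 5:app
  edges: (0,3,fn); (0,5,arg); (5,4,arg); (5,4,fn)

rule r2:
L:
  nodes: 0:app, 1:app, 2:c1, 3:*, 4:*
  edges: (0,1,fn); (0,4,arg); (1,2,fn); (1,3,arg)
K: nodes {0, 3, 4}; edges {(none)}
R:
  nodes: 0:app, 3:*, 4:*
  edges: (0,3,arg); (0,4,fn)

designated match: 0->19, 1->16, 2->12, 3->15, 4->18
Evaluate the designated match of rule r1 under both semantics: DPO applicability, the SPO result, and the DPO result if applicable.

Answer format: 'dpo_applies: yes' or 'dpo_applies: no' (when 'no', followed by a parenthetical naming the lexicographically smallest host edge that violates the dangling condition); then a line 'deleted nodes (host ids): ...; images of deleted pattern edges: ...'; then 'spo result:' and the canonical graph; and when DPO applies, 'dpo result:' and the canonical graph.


dpo_applies: yes
deleted nodes (host ids): 12, 16; images of deleted pattern edges: (16,12,fn); (16,15,arg); (19,16,fn); (19,18,arg)
spo result:
nodes: 0:c1, 2:c1, 5:app, 7:app, 8:c1, 9:app, 15:c1, 18:c2, 19:app, 20:app
edges: (5,0,fn); (5,2,arg); (7,5,arg); (7,5,fn); (9,5,fn); (9,8,arg); (19,15,fn); (19,20,arg); (20,18,arg); (20,18,fn)
dpo result:
nodes: 0:c1, 2:c1, 5:app, 7:app, 8:c1, 9:app, 15:c1, 18:c2, 19:app, 20:app
edges: (5,0,fn); (5,2,arg); (7,5,arg); (7,5,fn); (9,5,fn); (9,8,arg); (19,15,fn); (19,20,arg); (20,18,arg); (20,18,fn)


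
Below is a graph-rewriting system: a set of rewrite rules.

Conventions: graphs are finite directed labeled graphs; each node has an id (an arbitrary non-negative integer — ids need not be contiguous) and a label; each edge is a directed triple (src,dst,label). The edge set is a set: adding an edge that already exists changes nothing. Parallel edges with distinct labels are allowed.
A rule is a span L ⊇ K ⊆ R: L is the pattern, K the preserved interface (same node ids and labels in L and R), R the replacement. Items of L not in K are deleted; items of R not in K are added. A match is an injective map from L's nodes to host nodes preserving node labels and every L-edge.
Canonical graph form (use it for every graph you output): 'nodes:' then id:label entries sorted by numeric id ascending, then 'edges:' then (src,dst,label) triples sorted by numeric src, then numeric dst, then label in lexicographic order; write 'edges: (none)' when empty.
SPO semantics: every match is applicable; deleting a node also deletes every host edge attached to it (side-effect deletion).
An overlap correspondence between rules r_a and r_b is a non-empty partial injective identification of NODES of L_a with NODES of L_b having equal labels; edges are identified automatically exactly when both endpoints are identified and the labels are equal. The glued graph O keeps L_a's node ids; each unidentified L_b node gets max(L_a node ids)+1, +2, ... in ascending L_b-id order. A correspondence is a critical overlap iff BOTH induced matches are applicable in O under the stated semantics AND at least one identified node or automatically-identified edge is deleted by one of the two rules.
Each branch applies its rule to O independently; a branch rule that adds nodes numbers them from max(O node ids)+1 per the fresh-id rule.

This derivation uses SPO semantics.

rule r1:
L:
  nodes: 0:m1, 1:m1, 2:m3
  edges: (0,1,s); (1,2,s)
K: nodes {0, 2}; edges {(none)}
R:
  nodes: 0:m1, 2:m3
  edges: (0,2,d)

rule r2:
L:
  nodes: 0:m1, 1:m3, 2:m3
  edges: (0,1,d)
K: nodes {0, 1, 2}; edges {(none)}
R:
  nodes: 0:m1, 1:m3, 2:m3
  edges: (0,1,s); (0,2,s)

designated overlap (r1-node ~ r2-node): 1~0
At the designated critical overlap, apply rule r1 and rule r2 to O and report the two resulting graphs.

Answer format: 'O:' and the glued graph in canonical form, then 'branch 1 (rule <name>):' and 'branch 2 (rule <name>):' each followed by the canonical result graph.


O:
nodes: 0:m1, 1:m1, 2:m3, 3:m3, 4:m3
edges: (0,1,s); (1,2,s); (1,3,d)
branch 1 (rule r1):
nodes: 0:m1, 2:m3, 3:m3, 4:m3
edges: (0,2,d)
branch 2 (rule r2):
nodes: 0:m1, 1:m1, 2:m3, 3:m3, 4:m3
edges: (0,1,s); (1,2,s); (1,3,s); (1,4,s)


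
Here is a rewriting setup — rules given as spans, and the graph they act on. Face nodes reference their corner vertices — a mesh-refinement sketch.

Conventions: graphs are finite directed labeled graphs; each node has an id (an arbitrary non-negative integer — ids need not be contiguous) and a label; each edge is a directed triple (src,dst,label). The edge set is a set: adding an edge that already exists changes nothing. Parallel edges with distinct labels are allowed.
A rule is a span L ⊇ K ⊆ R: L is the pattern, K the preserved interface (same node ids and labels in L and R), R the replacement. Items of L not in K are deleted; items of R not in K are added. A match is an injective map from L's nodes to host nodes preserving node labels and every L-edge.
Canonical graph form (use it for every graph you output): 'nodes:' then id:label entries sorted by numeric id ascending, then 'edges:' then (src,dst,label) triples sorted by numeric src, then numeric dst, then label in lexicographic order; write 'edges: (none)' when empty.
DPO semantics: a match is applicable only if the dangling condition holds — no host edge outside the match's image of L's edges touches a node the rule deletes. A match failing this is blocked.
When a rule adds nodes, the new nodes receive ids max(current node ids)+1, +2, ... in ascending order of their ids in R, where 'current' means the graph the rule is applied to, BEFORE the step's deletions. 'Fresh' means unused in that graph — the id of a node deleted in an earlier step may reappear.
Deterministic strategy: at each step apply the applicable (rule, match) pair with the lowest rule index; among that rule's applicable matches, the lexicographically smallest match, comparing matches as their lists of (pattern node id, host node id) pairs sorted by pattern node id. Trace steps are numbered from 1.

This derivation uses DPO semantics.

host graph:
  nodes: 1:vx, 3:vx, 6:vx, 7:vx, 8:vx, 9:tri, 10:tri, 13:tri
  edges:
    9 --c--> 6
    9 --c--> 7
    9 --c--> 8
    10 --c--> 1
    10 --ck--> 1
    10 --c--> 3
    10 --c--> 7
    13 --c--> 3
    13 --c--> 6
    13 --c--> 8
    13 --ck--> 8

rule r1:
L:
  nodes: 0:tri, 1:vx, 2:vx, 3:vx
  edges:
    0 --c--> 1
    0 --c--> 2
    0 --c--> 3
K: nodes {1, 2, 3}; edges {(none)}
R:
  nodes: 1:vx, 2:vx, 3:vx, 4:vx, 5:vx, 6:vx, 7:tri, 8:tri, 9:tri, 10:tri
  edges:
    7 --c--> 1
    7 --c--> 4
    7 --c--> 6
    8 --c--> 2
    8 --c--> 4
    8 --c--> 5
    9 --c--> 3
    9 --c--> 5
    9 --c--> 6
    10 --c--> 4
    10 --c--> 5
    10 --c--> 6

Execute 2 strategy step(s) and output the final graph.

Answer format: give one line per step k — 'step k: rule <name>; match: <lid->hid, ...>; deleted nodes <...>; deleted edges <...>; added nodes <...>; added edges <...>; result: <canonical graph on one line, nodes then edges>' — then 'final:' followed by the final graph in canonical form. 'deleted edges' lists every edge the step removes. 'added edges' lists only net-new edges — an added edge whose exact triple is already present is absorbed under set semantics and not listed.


step 1: rule r1; match: 0->9, 1->6, 2->7, 3->8; deleted nodes 9; deleted edges (9,6,c); (9,7,c); (9,8,c); added nodes 14, 15, 16, 17, 18, 19, 20; added edges (17,6,c); (17,14,c); (17,16,c); (18,7,c); (18,14,c); (18,15,c); (19,8,c); (19,15,c); (19,16,c); (20,14,c); (20,15,c); (20,16,c); result: nodes: 1:vx, 3:vx, 6:vx, 7:vx, 8:vx, 10:tri, 13:tri, 14:vx, 15:vx, 16:vx, 17:tri, 18:tri, 19:tri, 20:tri edges: (10,1,c); (10,1,ck); (10,3,c); (10,7,c); (13,3,c); (13,6,c); (13,8,c); (13,8,ck); (17,6,c); (17,14,c); (17,16,c); (18,7,c); (18,14,c); (18,15,c); (19,8,c); (19,15,c); (19,16,c); (20,14,c); (20,15,c); (20,16,c)
step 2: rule r1; match: 0->17, 1->6, 2->14, 3->16; deleted nodes 17; deleted edges (17,6,c); (17,14,c); (17,16,c); added nodes 21, 22, 23, 24, 25, 26, 27; added edges (24,6,c); (24,21,c); (24,23,c); (25,14,c); (25,21,c); (25,22,c); (26,16,c); (26,22,c); (26,23,c); (27,21,c); (27,22,c); (27,23,c); result: nodes: 1:vx, 3:vx, 6:vx, 7:vx, 8:vx, 10:tri, 13:tri, 14:vx, 15:vx, 16:vx, 18:tri, 19:tri, 20:tri, 21:vx, 22:vx, 23:vx, 24:tri, 25:tri, 26:tri, 27:tri edges: (10,1,c); (10,1,ck); (10,3,c); (10,7,c); (13,3,c); (13,6,c); (13,8,c); (13,8,ck); (18,7,c); (18,14,c); (18,15,c); (19,8,c); (19,15,c); (19,16,c); (20,14,c); (20,15,c); (20,16,c); (24,6,c); (24,21,c); (24,23,c); (25,14,c); (25,21,c); (25,22,c); (26,16,c); (26,22,c); (26,23,c); (27,21,c); (27,22,c); (27,23,c)
final:
nodes: 1:vx, 3:vx, 6:vx, 7:vx, 8:vx, 10:tri, 13:tri, 14:vx, 15:vx, 16:vx, 18:tri, 19:tri, 20:tri, 21:vx, 22:vx, 23:vx, 24:tri, 25:tri, 26:tri, 27:tri
edges: (10,1,c); (10,1,ck); (10,3,c); (10,7,c); (13,3,c); (13,6,c); (13,8,c); (13,8,ck); (18,7,c); (18,14,c); (18,15,c); (19,8,c); (19,15,c); (19,16,c); (20,14,c); (20,15,c); (20,16,c); (24,6,c); (24,21,c); (24,23,c); (25,14,c); (25,21,c); (25,22,c); (26,16,c); (26,22,c); (26,23,c); (27,21,c); (27,22,c); (27,23,c)
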